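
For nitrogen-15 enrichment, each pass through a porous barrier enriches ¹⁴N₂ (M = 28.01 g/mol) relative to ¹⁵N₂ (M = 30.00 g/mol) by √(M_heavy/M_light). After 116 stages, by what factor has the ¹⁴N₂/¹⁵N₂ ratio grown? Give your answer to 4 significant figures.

The single-stage factor is √(M_heavy/M_light), so 116 stages give [√(30.00/28.01)]^116 = (30.00/28.01)^(116/2).
= 1.07105^58 = 53.56.

53.56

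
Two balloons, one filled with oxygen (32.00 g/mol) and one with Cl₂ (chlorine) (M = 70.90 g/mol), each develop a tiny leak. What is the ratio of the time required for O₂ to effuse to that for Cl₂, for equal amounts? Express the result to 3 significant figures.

0.672

By Graham's law, t_O₂/t_Cl₂ = √(M_O₂/M_Cl₂) = √(32.00/70.90) = √0.4513 = 0.672.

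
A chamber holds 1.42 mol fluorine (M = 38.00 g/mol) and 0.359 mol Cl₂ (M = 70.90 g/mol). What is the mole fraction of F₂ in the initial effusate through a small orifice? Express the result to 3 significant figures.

Each component's effusion rate ∝ (its partial pressure)·(1/√M) ∝ n_i/√M_i.
x_F₂(eff) = (n_F₂/√M_F₂) / (n_F₂/√M_F₂ + n_Cl₂/√M_Cl₂)
= (1.42/√38.00) / (1.42/√38.00 + 0.359/√70.90) = 0.2304/(0.2304 + 0.04264) = 0.844.

0.844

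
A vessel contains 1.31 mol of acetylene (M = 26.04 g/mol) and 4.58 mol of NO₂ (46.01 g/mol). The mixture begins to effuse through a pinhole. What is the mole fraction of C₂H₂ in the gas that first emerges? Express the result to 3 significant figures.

Each component's effusion rate ∝ (its partial pressure)·(1/√M) ∝ n_i/√M_i.
Mole fraction of C₂H₂ in the effusate = (n_C₂H₂/√M_C₂H₂) / (n_C₂H₂/√M_C₂H₂ + n_NO₂/√M_NO₂)
= (1.31/√26.04) / (1.31/√26.04 + 4.58/√46.01) = 0.2567/(0.2567 + 0.6752) = 0.275.

0.275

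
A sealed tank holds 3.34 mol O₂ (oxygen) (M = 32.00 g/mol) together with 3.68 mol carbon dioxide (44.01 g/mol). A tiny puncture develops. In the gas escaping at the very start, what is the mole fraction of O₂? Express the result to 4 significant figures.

Rate_i ∝ x_i/√M_i (Graham's law weighted by mole fraction), so the effusate composition follows n_i/√M_i.
Mole fraction of O₂ in the effusate = (n_O₂/√M_O₂) / (n_O₂/√M_O₂ + n_CO₂/√M_CO₂)
= (3.34/√32.00) / (3.34/√32.00 + 3.68/√44.01) = 0.5904/(0.5904 + 0.5547) = 0.5156.

0.5156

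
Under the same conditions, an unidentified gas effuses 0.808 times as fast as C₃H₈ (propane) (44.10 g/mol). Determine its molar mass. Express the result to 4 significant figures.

Since effusion rate ∝ 1/√M, rate_X/rate_C₃H₈ = √(M_C₃H₈/M_X).
0.808 = √(44.10/M_X)
M_X = 44.10 / 0.808² = 44.10 / 0.6529 = 67.55 g/mol

67.55 g/mol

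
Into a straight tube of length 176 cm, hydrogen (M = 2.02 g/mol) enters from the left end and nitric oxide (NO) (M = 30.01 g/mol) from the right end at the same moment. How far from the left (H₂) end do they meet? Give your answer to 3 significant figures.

Graham's law gives d_H₂/d_NO = rate_H₂/rate_NO = √(M_NO/M_H₂) = √(30.01/2.02) = 3.854.
With d_H₂ + d_NO = 176 cm, d_NO = 176/(1 + 3.854) = 36.26 cm.
d_H₂ = 176 − 36.26 = 140 cm.

140 cm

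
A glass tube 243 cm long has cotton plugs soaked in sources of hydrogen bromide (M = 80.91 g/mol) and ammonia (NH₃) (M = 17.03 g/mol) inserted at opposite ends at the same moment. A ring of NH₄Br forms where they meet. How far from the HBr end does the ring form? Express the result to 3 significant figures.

The fronts meet when d_HBr + d_NH₃ = L with d_HBr/d_NH₃ = √(M_NH₃/M_HBr) (Graham's law). Here √(M_NH₃/M_HBr) = √(17.03/80.91) = 0.4588.
With d_HBr + d_NH₃ = 243 cm, d_NH₃ = 243/(1 + 0.4588) = 166.6 cm.
d_HBr = 243 − 166.6 = 76.4 cm.

76.4 cm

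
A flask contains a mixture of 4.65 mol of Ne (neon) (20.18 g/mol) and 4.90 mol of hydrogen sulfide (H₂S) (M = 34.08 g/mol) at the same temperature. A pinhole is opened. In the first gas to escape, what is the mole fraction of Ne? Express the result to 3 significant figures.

Each component's effusion rate ∝ (its partial pressure)·(1/√M) ∝ n_i/√M_i.
Mole fraction of Ne in the effusate = (n_Ne/√M_Ne) / (n_Ne/√M_Ne + n_H₂S/√M_H₂S)
= (4.65/√20.18) / (4.65/√20.18 + 4.90/√34.08) = 1.035/(1.035 + 0.8394) = 0.552.

0.552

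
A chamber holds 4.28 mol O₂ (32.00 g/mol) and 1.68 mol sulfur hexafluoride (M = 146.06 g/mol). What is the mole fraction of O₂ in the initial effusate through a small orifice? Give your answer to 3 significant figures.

0.845

The effusion rate of species i is ∝ p_i/√M_i ∝ n_i/√M_i.
So x_O₂ in the escaping gas = (n_O₂/√M_O₂) / Σ(n_i/√M_i)
= (4.28/√32.00) / (4.28/√32.00 + 1.68/√146.06) = 0.7566/(0.7566 + 0.1390) = 0.845.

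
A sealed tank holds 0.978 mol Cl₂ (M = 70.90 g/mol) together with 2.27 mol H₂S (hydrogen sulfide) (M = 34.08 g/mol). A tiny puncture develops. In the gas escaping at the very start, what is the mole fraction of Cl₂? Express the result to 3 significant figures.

Effusion rate of each component ∝ n_i/√M_i (partial pressure × 1/√M).
Mole fraction of Cl₂ in the effusate = (n_Cl₂/√M_Cl₂) / (n_Cl₂/√M_Cl₂ + n_H₂S/√M_H₂S)
= (0.978/√70.90) / (0.978/√70.90 + 2.27/√34.08) = 0.1161/(0.1161 + 0.3888) = 0.230.

0.230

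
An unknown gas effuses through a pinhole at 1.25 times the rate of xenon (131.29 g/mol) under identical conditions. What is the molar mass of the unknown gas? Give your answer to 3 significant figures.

84.0 g/mol

From Graham's law, rate_X/rate_Xe = √(M_Xe/M_X).
1.25 = √(131.29/M_X)
M_X = 131.29 / 1.25² = 131.29 / 1.562 = 84.0 g/mol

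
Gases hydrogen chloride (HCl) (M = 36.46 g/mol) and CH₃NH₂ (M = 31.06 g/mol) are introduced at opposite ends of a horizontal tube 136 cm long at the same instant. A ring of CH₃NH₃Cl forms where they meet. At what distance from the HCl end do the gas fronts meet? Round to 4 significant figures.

65.28 cm

The fronts meet when d_HCl + d_CH₃NH₂ = L with d_HCl/d_CH₃NH₂ = √(M_CH₃NH₂/M_HCl) (Graham's law). Here √(M_CH₃NH₂/M_HCl) = √(31.06/36.46) = 0.9230.
With d_HCl + d_CH₃NH₂ = 136 cm, d_CH₃NH₂ = 136/(1 + 0.9230) = 70.72 cm.
d_HCl = 136 − 70.72 = 65.28 cm.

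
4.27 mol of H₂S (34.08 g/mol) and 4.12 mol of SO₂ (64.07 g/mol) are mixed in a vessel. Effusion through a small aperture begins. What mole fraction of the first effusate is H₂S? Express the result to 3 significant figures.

0.587

Each component's effusion rate ∝ (its partial pressure)·(1/√M) ∝ n_i/√M_i.
So x_H₂S in the escaping gas = (n_H₂S/√M_H₂S) / Σ(n_i/√M_i)
= (4.27/√34.08) / (4.27/√34.08 + 4.12/√64.07) = 0.7314/(0.7314 + 0.5147) = 0.587.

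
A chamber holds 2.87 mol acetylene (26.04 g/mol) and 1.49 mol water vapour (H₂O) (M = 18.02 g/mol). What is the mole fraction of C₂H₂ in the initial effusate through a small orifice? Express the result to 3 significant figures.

Each component's effusion rate ∝ (its partial pressure)·(1/√M) ∝ n_i/√M_i.
Mole fraction of C₂H₂ in the effusate = (n_C₂H₂/√M_C₂H₂) / (n_C₂H₂/√M_C₂H₂ + n_H₂O/√M_H₂O)
= (2.87/√26.04) / (2.87/√26.04 + 1.49/√18.02) = 0.5624/(0.5624 + 0.3510) = 0.616.

0.616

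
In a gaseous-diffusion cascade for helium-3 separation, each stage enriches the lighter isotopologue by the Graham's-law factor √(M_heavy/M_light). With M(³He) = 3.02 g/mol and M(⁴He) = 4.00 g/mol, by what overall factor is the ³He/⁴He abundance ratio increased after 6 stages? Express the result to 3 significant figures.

Overall factor = α^6 with α = √(4.00/3.02), i.e. (4.00/3.02)^(6/2).
= 1.32450^3 = 2.32.

2.32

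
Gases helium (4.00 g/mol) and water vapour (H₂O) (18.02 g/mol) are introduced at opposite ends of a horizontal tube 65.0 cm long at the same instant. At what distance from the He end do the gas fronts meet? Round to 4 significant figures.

44.18 cm

Distances travelled in equal time are proportional to diffusion rates, so d_He/d_H₂O = √(M_H₂O/M_He) = √(18.02/4.00) = 2.122.
With d_He + d_H₂O = 65.0 cm, d_H₂O = 65.0/(1 + 2.122) = 20.82 cm.
d_He = 65.0 − 20.82 = 44.18 cm.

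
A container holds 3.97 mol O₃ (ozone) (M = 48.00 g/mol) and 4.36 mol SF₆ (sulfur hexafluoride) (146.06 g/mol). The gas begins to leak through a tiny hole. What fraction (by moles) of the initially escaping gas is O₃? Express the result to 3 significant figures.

The effusion rate of species i is ∝ p_i/√M_i ∝ n_i/√M_i.
So x_O₃ in the escaping gas = (n_O₃/√M_O₃) / Σ(n_i/√M_i)
= (3.97/√48.00) / (3.97/√48.00 + 4.36/√146.06) = 0.5730/(0.5730 + 0.3608) = 0.614.

0.614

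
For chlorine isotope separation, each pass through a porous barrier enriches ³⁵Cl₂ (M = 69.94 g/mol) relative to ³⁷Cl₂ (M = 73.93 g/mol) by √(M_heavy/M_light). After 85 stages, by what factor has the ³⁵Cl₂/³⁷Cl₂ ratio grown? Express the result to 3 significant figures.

The single-stage factor is √(M_heavy/M_light), so 85 stages give [√(73.93/69.94)]^85 = (73.93/69.94)^(85/2).
= 1.05705^(85/2) = 10.6.

10.6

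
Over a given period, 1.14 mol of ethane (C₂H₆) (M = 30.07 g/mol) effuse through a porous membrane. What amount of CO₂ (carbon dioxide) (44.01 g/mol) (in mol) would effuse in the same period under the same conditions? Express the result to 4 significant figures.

0.9423 mol

By Graham's law, rate_CO₂/rate_C₂H₆ = √(M_C₂H₆/M_CO₂) = √(30.07/44.01) = √0.6833 = 0.8266.
So the amount for CO₂ is 1.14 × 0.8266 = 0.9423 mol.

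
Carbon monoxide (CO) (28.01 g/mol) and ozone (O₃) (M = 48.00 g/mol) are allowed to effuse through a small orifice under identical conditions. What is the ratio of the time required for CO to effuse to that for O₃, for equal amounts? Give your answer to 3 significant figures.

0.764

Using Graham's law: t_CO/t_O₃ = √(M_CO/M_O₃) = √(28.01/48.00) = √0.5835 = 0.764.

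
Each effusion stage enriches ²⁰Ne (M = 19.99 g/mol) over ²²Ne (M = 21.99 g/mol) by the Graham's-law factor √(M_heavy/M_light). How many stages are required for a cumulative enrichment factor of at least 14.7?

57

With α = √(21.99/19.99) per stage, ln α = ½ ln(1.10005) = 0.04768.
Need α^N ≥ 14.7 ⇒ N ≥ ln(14.7) / ln α = 2.688 / 0.04768 = 56.38.
So at least 57 stages are needed.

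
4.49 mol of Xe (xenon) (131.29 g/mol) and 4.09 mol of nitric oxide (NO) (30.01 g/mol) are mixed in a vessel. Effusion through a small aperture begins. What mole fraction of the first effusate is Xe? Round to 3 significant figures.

Effusion rate of each component ∝ n_i/√M_i (partial pressure × 1/√M).
So x_Xe in the escaping gas = (n_Xe/√M_Xe) / Σ(n_i/√M_i)
= (4.49/√131.29) / (4.49/√131.29 + 4.09/√30.01) = 0.3919/(0.3919 + 0.7466) = 0.344.

0.344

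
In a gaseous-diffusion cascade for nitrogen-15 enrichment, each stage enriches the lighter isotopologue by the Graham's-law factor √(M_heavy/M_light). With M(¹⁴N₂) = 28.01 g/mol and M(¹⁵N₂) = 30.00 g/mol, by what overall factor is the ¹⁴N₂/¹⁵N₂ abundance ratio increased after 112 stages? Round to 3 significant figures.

Each stage multiplies the ratio by α = √(30.00/28.01), so after 112 stages the overall factor is α^112 = (30.00/28.01)^(112/2).
= 1.07105^56 = 46.7.

46.7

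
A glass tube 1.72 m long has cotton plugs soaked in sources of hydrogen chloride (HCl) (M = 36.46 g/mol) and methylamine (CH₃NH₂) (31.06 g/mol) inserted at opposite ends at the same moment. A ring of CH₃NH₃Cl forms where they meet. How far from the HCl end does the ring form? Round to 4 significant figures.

0.8256 m

Distances travelled in equal time are proportional to diffusion rates, so d_HCl/d_CH₃NH₂ = √(M_CH₃NH₂/M_HCl) = √(31.06/36.46) = 0.9230.
With d_HCl + d_CH₃NH₂ = 1.72 m, d_CH₃NH₂ = 1.72/(1 + 0.9230) = 0.8944 m.
d_HCl = 1.72 − 0.8944 = 0.8256 m.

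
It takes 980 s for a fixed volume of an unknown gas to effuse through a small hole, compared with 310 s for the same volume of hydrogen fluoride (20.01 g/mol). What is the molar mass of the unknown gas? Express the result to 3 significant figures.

200 g/mol

Since effusion rate ∝ 1/√M, t_X/t_HF = √(M_X/M_HF).
980/310 = 3.161 = √(M_X/20.01)
M_X = 20.01 × 3.161² = 20.01 × 9.994 = 200 g/mol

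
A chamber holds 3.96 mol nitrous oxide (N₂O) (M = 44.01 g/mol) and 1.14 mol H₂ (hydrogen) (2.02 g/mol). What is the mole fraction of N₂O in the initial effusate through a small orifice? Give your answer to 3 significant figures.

0.427

Each component's effusion rate ∝ (its partial pressure)·(1/√M) ∝ n_i/√M_i.
x_N₂O(eff) = (n_N₂O/√M_N₂O) / (n_N₂O/√M_N₂O + n_H₂/√M_H₂)
= (3.96/√44.01) / (3.96/√44.01 + 1.14/√2.02) = 0.5969/(0.5969 + 0.8021) = 0.427.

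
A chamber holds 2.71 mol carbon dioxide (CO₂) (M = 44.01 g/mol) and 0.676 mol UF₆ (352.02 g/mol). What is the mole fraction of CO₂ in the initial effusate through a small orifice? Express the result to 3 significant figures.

Each component's effusion rate ∝ (its partial pressure)·(1/√M) ∝ n_i/√M_i.
Mole fraction of CO₂ in the effusate = (n_CO₂/√M_CO₂) / (n_CO₂/√M_CO₂ + n_UF₆/√M_UF₆)
= (2.71/√44.01) / (2.71/√44.01 + 0.676/√352.02) = 0.4085/(0.4085 + 0.03603) = 0.919.

0.919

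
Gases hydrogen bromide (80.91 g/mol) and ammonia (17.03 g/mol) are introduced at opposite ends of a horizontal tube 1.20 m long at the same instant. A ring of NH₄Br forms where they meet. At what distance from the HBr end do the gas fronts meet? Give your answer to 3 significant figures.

0.377 m

Distances travelled in equal time are proportional to diffusion rates, so d_HBr/d_NH₃ = √(M_NH₃/M_HBr) = √(17.03/80.91) = 0.4588.
With d_HBr + d_NH₃ = 1.20 m, d_NH₃ = 1.20/(1 + 0.4588) = 0.8226 m.
d_HBr = 1.20 − 0.8226 = 0.377 m.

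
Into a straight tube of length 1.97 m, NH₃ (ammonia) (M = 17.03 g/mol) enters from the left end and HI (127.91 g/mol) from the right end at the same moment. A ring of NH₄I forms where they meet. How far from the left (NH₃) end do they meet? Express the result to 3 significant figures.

1.44 m

Graham's law gives d_NH₃/d_HI = rate_NH₃/rate_HI = √(M_HI/M_NH₃) = √(127.91/17.03) = 2.741.
With d_NH₃ + d_HI = 1.97 m, d_HI = 1.97/(1 + 2.741) = 0.5267 m.
d_NH₃ = 1.97 − 0.5267 = 1.44 m.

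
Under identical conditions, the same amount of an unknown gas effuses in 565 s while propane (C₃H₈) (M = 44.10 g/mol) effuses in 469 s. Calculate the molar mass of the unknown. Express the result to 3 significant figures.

64.0 g/mol

Using Graham's law: t_X/t_C₃H₈ = √(M_X/M_C₃H₈).
565/469 = 1.205 = √(M_X/44.10)
M_X = 44.10 × 1.205² = 44.10 × 1.451 = 64.0 g/mol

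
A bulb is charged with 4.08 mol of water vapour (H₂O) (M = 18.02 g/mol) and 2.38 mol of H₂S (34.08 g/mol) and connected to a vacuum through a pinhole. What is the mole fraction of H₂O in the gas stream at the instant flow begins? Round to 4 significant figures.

0.7022

Effusion rate of each component ∝ n_i/√M_i (partial pressure × 1/√M).
x_H₂O(eff) = (n_H₂O/√M_H₂O) / (n_H₂O/√M_H₂O + n_H₂S/√M_H₂S)
= (4.08/√18.02) / (4.08/√18.02 + 2.38/√34.08) = 0.9611/(0.9611 + 0.4077) = 0.7022.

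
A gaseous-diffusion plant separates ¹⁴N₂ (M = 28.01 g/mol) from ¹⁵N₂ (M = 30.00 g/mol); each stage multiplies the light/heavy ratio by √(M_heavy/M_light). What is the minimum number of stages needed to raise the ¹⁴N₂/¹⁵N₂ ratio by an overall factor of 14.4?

Per stage α = (30.00/28.01)^(1/2) = 1.07105^0.5, giving ln α = 0.03432.
Need α^N ≥ 14.4 ⇒ N ≥ ln(14.4) / ln α = 2.667 / 0.03432 = 77.72.
So at least 78 stages are needed.

78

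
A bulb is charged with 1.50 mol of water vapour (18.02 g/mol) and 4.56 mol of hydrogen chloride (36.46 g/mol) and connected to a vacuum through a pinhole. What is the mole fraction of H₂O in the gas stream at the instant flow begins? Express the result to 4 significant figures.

0.3188

Effusion rate of each component ∝ n_i/√M_i (partial pressure × 1/√M).
Mole fraction of H₂O in the effusate = (n_H₂O/√M_H₂O) / (n_H₂O/√M_H₂O + n_HCl/√M_HCl)
= (1.50/√18.02) / (1.50/√18.02 + 4.56/√36.46) = 0.3534/(0.3534 + 0.7552) = 0.3188.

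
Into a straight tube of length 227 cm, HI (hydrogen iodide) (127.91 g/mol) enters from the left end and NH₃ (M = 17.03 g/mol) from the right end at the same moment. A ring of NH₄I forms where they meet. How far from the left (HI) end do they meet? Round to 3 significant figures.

The fronts meet when d_HI + d_NH₃ = L with d_HI/d_NH₃ = √(M_NH₃/M_HI) (Graham's law). Here √(M_NH₃/M_HI) = √(17.03/127.91) = 0.3649.
With d_HI + d_NH₃ = 227 cm, d_NH₃ = 227/(1 + 0.3649) = 166.3 cm.
d_HI = 227 − 166.3 = 60.7 cm.

60.7 cm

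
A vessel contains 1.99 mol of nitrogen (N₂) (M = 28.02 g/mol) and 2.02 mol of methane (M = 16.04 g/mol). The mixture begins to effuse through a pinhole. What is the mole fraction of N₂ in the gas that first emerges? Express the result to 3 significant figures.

Rate_i ∝ x_i/√M_i (Graham's law weighted by mole fraction), so the effusate composition follows n_i/√M_i.
Mole fraction of N₂ in the effusate = (n_N₂/√M_N₂) / (n_N₂/√M_N₂ + n_CH₄/√M_CH₄)
= (1.99/√28.02) / (1.99/√28.02 + 2.02/√16.04) = 0.3759/(0.3759 + 0.5044) = 0.427.

0.427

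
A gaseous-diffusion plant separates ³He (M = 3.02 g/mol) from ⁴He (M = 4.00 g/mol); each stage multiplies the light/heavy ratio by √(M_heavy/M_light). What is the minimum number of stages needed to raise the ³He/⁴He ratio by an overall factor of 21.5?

22

Per stage α = (4.00/3.02)^(1/2) = 1.32450^0.5, giving ln α = 0.1405.
Need α^N ≥ 21.5 ⇒ N ≥ ln(21.5) / ln α = 3.068 / 0.1405 = 21.83.
Rounding up, N = 22 stages.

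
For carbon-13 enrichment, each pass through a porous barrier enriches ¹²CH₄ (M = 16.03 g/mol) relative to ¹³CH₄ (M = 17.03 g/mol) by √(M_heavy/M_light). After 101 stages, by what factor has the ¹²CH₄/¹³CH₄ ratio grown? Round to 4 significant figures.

The single-stage factor is √(M_heavy/M_light), so 101 stages give [√(17.03/16.03)]^101 = (17.03/16.03)^(101/2).
= 1.06238^(101/2) = 21.24.

21.24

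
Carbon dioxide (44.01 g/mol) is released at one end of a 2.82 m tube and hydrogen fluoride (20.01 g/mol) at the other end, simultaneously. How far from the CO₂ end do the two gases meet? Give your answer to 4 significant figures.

1.136 m

Graham's law gives d_CO₂/d_HF = rate_CO₂/rate_HF = √(M_HF/M_CO₂) = √(20.01/44.01) = 0.6743.
With d_CO₂ + d_HF = 2.82 m, d_HF = 2.82/(1 + 0.6743) = 1.684 m.
d_CO₂ = 2.82 − 1.684 = 1.136 m.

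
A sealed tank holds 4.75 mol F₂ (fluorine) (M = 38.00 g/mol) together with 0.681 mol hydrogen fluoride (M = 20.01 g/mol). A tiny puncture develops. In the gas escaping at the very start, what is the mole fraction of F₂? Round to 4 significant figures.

0.8350

The effusion rate of species i is ∝ p_i/√M_i ∝ n_i/√M_i.
So x_F₂ in the escaping gas = (n_F₂/√M_F₂) / Σ(n_i/√M_i)
= (4.75/√38.00) / (4.75/√38.00 + 0.681/√20.01) = 0.7706/(0.7706 + 0.1522) = 0.8350.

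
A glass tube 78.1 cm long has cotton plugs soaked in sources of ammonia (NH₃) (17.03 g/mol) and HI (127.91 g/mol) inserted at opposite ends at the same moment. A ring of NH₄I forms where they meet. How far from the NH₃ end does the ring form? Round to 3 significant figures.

57.2 cm

Distances travelled in equal time are proportional to diffusion rates, so d_NH₃/d_HI = √(M_HI/M_NH₃) = √(127.91/17.03) = 2.741.
With d_NH₃ + d_HI = 78.1 cm, d_HI = 78.1/(1 + 2.741) = 20.88 cm.
d_NH₃ = 78.1 − 20.88 = 57.2 cm.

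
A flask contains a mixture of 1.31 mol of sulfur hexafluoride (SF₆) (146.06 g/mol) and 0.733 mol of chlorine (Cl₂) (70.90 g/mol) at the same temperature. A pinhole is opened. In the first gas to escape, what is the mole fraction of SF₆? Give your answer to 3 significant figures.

0.555

Rate_i ∝ x_i/√M_i (Graham's law weighted by mole fraction), so the effusate composition follows n_i/√M_i.
So x_SF₆ in the escaping gas = (n_SF₆/√M_SF₆) / Σ(n_i/√M_i)
= (1.31/√146.06) / (1.31/√146.06 + 0.733/√70.90) = 0.1084/(0.1084 + 0.08705) = 0.555.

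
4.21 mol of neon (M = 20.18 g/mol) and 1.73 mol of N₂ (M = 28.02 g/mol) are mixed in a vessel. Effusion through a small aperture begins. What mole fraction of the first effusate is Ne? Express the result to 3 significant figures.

0.741

Effusion rate of each component ∝ n_i/√M_i (partial pressure × 1/√M).
Mole fraction of Ne in the effusate = (n_Ne/√M_Ne) / (n_Ne/√M_Ne + n_N₂/√M_N₂)
= (4.21/√20.18) / (4.21/√20.18 + 1.73/√28.02) = 0.9372/(0.9372 + 0.3268) = 0.741.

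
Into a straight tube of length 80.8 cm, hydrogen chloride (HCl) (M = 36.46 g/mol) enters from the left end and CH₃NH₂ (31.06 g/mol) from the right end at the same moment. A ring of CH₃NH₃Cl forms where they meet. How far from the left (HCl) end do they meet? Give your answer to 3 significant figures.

38.8 cm

Distances travelled in equal time are proportional to diffusion rates, so d_HCl/d_CH₃NH₂ = √(M_CH₃NH₂/M_HCl) = √(31.06/36.46) = 0.9230.
With d_HCl + d_CH₃NH₂ = 80.8 cm, d_CH₃NH₂ = 80.8/(1 + 0.9230) = 42.02 cm.
d_HCl = 80.8 − 42.02 = 38.8 cm.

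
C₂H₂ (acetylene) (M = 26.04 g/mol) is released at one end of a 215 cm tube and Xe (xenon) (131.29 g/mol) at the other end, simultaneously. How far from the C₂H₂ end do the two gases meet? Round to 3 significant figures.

In equal time, each gas travels a distance ∝ its rate ∝ 1/√M, so d_C₂H₂/d_Xe = √(M_Xe/M_C₂H₂) = √(131.29/26.04) = 2.245.
With d_C₂H₂ + d_Xe = 215 cm, d_Xe = 215/(1 + 2.245) = 66.25 cm.
d_C₂H₂ = 215 − 66.25 = 149 cm.

149 cm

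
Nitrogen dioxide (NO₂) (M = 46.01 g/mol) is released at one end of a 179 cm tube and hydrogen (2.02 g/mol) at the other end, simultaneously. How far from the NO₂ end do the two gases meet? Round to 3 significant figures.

31.0 cm

Graham's law gives d_NO₂/d_H₂ = rate_NO₂/rate_H₂ = √(M_H₂/M_NO₂) = √(2.02/46.01) = 0.2095.
With d_NO₂ + d_H₂ = 179 cm, d_H₂ = 179/(1 + 0.2095) = 148.0 cm.
d_NO₂ = 179 − 148.0 = 31.0 cm.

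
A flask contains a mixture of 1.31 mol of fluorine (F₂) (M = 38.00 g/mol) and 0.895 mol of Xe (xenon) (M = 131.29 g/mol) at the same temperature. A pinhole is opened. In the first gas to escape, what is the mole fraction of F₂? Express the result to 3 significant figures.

0.731

Effusion rate of each component ∝ n_i/√M_i (partial pressure × 1/√M).
So x_F₂ in the escaping gas = (n_F₂/√M_F₂) / Σ(n_i/√M_i)
= (1.31/√38.00) / (1.31/√38.00 + 0.895/√131.29) = 0.2125/(0.2125 + 0.07811) = 0.731.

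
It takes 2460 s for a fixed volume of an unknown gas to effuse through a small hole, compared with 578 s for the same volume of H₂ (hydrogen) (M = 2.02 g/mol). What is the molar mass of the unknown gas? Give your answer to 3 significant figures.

36.6 g/mol

Graham's law gives t_X/t_H₂ = √(M_X/M_H₂).
2460/578 = 4.256 = √(M_X/2.02)
M_X = 2.02 × 4.256² = 2.02 × 18.11 = 36.6 g/mol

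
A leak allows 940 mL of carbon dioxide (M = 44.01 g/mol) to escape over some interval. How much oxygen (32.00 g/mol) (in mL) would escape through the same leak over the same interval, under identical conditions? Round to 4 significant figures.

1102 mL

Since effusion rate ∝ 1/√M, rate_O₂/rate_CO₂ = √(M_CO₂/M_O₂) = √(44.01/32.00) = √1.375 = 1.173.
So the volume for O₂ is 940 × 1.173 = 1102 mL.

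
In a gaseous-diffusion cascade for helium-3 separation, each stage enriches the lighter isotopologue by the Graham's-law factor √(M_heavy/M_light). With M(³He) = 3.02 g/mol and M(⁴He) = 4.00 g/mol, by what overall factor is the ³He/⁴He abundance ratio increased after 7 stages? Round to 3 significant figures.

2.67

Each stage multiplies the ratio by α = √(4.00/3.02), so after 7 stages the overall factor is α^7 = (4.00/3.02)^(7/2).
= 1.32450^(7/2) = 2.67.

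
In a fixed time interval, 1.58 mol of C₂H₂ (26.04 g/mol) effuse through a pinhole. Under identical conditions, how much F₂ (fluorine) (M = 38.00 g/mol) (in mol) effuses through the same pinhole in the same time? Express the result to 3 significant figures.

1.31 mol

Graham's law gives rate_F₂/rate_C₂H₂ = √(M_C₂H₂/M_F₂) = √(26.04/38.00) = √0.6853 = 0.8278.
So the amount for F₂ is 1.58 × 0.8278 = 1.31 mol.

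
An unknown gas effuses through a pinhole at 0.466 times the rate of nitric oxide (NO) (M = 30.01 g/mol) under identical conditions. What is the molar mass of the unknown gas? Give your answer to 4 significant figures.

Using Graham's law: rate_X/rate_NO = √(M_NO/M_X).
0.466 = √(30.01/M_X)
M_X = 30.01 / 0.466² = 30.01 / 0.2172 = 138.2 g/mol

138.2 g/mol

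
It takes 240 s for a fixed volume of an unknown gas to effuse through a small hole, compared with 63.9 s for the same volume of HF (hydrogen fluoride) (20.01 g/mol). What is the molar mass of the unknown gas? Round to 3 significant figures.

282 g/mol

By Graham's law, t_X/t_HF = √(M_X/M_HF).
240/63.9 = 3.756 = √(M_X/20.01)
M_X = 20.01 × 3.756² = 20.01 × 14.11 = 282 g/mol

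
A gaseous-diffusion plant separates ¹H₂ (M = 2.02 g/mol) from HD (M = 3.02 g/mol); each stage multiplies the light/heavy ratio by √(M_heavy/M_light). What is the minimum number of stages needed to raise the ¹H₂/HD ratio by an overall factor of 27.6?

17

Per stage α = (3.02/2.02)^(1/2) = 1.49505^0.5, giving ln α = 0.2011.
Need α^N ≥ 27.6 ⇒ N ≥ ln(27.6) / ln α = 3.318 / 0.2011 = 16.50.
So at least 17 stages are needed.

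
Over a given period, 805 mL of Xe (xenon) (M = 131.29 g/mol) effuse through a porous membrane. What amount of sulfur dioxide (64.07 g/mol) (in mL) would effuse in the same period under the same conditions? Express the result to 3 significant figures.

1150 mL

Graham's law gives rate_SO₂/rate_Xe = √(M_Xe/M_SO₂) = √(131.29/64.07) = √2.049 = 1.431.
So the volume for SO₂ is 805 × 1.431 = 1150 mL.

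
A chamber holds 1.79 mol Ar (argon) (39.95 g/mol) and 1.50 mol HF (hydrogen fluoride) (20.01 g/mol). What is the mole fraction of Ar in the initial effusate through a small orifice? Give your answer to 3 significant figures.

0.458

Effusion rate of each component ∝ n_i/√M_i (partial pressure × 1/√M).
x_Ar(eff) = (n_Ar/√M_Ar) / (n_Ar/√M_Ar + n_HF/√M_HF)
= (1.79/√39.95) / (1.79/√39.95 + 1.50/√20.01) = 0.2832/(0.2832 + 0.3353) = 0.458.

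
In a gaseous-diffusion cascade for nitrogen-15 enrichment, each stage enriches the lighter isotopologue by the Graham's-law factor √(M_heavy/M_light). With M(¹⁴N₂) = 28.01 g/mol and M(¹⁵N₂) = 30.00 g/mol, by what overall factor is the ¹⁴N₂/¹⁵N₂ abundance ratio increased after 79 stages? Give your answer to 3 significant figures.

After 79 stages the ratio has grown by (√(30.00/28.01))^79 = (30.00/28.01)^(79/2).
= 1.07105^(79/2) = 15.0.

15.0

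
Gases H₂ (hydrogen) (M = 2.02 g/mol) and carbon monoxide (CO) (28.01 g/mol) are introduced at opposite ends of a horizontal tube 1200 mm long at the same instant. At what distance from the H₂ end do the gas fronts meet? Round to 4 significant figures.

946.0 mm

Graham's law gives d_H₂/d_CO = rate_H₂/rate_CO = √(M_CO/M_H₂) = √(28.01/2.02) = 3.724.
With d_H₂ + d_CO = 1200 mm, d_CO = 1200/(1 + 3.724) = 254.0 mm.
d_H₂ = 1200 − 254.0 = 946.0 mm.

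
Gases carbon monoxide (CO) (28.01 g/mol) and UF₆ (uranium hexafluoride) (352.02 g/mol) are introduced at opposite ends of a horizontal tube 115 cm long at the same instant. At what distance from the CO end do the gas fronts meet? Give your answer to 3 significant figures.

89.7 cm

In equal time, each gas travels a distance ∝ its rate ∝ 1/√M, so d_CO/d_UF₆ = √(M_UF₆/M_CO) = √(352.02/28.01) = 3.545.
With d_CO + d_UF₆ = 115 cm, d_UF₆ = 115/(1 + 3.545) = 25.30 cm.
d_CO = 115 − 25.30 = 89.7 cm.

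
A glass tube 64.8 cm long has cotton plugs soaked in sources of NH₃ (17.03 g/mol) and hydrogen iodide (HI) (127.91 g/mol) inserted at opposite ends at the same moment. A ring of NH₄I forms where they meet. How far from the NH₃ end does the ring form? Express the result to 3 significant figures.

47.5 cm

The fronts meet when d_NH₃ + d_HI = L with d_NH₃/d_HI = √(M_HI/M_NH₃) (Graham's law). Here √(M_HI/M_NH₃) = √(127.91/17.03) = 2.741.
With d_NH₃ + d_HI = 64.8 cm, d_HI = 64.8/(1 + 2.741) = 17.32 cm.
d_NH₃ = 64.8 − 17.32 = 47.5 cm.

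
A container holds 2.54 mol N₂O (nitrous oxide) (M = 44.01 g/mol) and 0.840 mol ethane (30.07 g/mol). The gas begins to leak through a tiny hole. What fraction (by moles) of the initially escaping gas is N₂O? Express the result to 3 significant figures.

0.714

Effusion rate of each component ∝ n_i/√M_i (partial pressure × 1/√M).
x_N₂O(eff) = (n_N₂O/√M_N₂O) / (n_N₂O/√M_N₂O + n_C₂H₆/√M_C₂H₆)
= (2.54/√44.01) / (2.54/√44.01 + 0.840/√30.07) = 0.3829/(0.3829 + 0.1532) = 0.714.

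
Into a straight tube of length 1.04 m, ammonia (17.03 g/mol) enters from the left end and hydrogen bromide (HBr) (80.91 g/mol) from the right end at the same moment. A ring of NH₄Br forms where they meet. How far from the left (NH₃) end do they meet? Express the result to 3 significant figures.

0.713 m

In equal time, each gas travels a distance ∝ its rate ∝ 1/√M, so d_NH₃/d_HBr = √(M_HBr/M_NH₃) = √(80.91/17.03) = 2.180.
With d_NH₃ + d_HBr = 1.04 m, d_HBr = 1.04/(1 + 2.180) = 0.3271 m.
d_NH₃ = 1.04 − 0.3271 = 0.713 m.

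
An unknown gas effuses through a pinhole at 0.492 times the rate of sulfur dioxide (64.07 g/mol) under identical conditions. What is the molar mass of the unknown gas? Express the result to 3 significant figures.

265 g/mol

Using Graham's law: rate_X/rate_SO₂ = √(M_SO₂/M_X).
0.492 = √(64.07/M_X)
M_X = 64.07 / 0.492² = 64.07 / 0.2421 = 265 g/mol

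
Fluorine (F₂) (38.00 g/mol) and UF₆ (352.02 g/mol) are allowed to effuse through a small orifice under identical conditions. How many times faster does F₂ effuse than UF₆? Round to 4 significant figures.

3.044

From Graham's law, rate_F₂/rate_UF₆ = √(M_UF₆/M_F₂) = √(352.02/38.00) = √9.264 = 3.044.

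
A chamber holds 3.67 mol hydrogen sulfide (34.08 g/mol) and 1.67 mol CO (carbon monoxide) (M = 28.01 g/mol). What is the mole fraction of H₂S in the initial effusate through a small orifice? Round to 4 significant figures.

0.6658

Each component's effusion rate ∝ (its partial pressure)·(1/√M) ∝ n_i/√M_i.
x_H₂S(eff) = (n_H₂S/√M_H₂S) / (n_H₂S/√M_H₂S + n_CO/√M_CO)
= (3.67/√34.08) / (3.67/√34.08 + 1.67/√28.01) = 0.6287/(0.6287 + 0.3155) = 0.6658.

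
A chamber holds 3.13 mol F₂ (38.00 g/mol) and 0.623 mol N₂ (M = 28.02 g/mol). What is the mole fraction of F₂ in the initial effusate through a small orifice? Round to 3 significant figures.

0.812

Each component's effusion rate ∝ (its partial pressure)·(1/√M) ∝ n_i/√M_i.
x_F₂(eff) = (n_F₂/√M_F₂) / (n_F₂/√M_F₂ + n_N₂/√M_N₂)
= (3.13/√38.00) / (3.13/√38.00 + 0.623/√28.02) = 0.5078/(0.5078 + 0.1177) = 0.812.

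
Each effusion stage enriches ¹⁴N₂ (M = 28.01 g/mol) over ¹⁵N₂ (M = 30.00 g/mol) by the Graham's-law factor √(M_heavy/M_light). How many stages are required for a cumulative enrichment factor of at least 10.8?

70

Per stage α = (30.00/28.01)^(1/2) = 1.07105^0.5, giving ln α = 0.03432.
Need α^N ≥ 10.8 ⇒ N ≥ ln(10.8) / ln α = 2.380 / 0.03432 = 69.34.
So at least 70 stages are needed.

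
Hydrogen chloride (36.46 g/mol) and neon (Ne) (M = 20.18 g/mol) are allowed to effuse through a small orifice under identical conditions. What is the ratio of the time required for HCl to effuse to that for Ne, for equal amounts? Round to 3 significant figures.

From Graham's law, t_HCl/t_Ne = √(M_HCl/M_Ne) = √(36.46/20.18) = √1.807 = 1.34.

1.34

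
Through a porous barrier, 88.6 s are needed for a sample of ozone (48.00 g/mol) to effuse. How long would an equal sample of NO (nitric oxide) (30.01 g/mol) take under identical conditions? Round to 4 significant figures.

70.06 s

Since effusion rate ∝ 1/√M, t_NO/t_O₃ = √(M_NO/M_O₃) = √(30.01/48.00) = √0.6252 = 0.7907.
So the time for NO is 88.6 × 0.7907 = 70.06 s.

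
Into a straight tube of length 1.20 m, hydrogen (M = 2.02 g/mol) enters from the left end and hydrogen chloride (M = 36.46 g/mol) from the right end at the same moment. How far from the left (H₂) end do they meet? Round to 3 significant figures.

0.971 m

The fronts meet when d_H₂ + d_HCl = L with d_H₂/d_HCl = √(M_HCl/M_H₂) (Graham's law). Here √(M_HCl/M_H₂) = √(36.46/2.02) = 4.248.
With d_H₂ + d_HCl = 1.20 m, d_HCl = 1.20/(1 + 4.248) = 0.2286 m.
d_H₂ = 1.20 − 0.2286 = 0.971 m.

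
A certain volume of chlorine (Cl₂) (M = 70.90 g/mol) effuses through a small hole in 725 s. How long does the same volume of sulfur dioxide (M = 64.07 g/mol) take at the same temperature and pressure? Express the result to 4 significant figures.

689.2 s

Graham's law gives t_SO₂/t_Cl₂ = √(M_SO₂/M_Cl₂) = √(64.07/70.90) = √0.9037 = 0.9506.
So the time for SO₂ is 725 × 0.9506 = 689.2 s.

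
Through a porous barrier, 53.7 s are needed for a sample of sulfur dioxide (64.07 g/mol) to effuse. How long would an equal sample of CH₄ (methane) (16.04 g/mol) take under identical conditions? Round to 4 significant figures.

Using Graham's law: t_CH₄/t_SO₂ = √(M_CH₄/M_SO₂) = √(16.04/64.07) = √0.2504 = 0.5004.
So the time for CH₄ is 53.7 × 0.5004 = 26.87 s.

26.87 s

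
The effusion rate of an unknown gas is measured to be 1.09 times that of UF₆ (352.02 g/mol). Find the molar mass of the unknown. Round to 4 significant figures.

Since effusion rate ∝ 1/√M, rate_X/rate_UF₆ = √(M_UF₆/M_X).
1.09 = √(352.02/M_X)
M_X = 352.02 / 1.09² = 352.02 / 1.188 = 296.3 g/mol

296.3 g/mol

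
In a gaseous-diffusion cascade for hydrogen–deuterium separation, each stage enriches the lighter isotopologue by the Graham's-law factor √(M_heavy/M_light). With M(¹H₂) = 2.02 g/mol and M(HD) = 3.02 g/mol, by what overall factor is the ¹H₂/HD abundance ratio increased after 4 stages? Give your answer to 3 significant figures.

The single-stage factor is √(M_heavy/M_light), so 4 stages give [√(3.02/2.02)]^4 = (3.02/2.02)^(4/2).
= 1.49505^2 = 2.24.

2.24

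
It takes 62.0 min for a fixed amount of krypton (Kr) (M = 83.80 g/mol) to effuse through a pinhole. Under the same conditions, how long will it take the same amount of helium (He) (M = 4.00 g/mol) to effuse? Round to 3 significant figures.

13.5 min

Since effusion rate ∝ 1/√M, t_He/t_Kr = √(M_He/M_Kr) = √(4.00/83.80) = √0.04773 = 0.2185.
So the time for He is 62.0 × 0.2185 = 13.5 min.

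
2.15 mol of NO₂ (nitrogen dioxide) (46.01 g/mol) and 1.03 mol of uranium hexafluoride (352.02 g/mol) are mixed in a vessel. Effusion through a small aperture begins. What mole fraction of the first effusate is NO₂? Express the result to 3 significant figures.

0.852

Each component's effusion rate ∝ (its partial pressure)·(1/√M) ∝ n_i/√M_i.
So x_NO₂ in the escaping gas = (n_NO₂/√M_NO₂) / Σ(n_i/√M_i)
= (2.15/√46.01) / (2.15/√46.01 + 1.03/√352.02) = 0.3170/(0.3170 + 0.05490) = 0.852.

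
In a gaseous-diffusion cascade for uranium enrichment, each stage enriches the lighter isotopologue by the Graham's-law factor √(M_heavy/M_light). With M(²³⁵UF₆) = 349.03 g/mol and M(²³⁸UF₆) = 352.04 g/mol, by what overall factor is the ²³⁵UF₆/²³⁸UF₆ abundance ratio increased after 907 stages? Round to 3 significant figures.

49.1

Overall factor = α^907 with α = √(352.04/349.03), i.e. (352.04/349.03)^(907/2).
= 1.00862^(907/2) = 49.1.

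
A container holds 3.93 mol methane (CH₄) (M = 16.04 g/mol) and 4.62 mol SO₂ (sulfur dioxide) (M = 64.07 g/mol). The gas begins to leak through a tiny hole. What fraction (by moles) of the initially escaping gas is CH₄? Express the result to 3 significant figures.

Rate_i ∝ x_i/√M_i (Graham's law weighted by mole fraction), so the effusate composition follows n_i/√M_i.
Mole fraction of CH₄ in the effusate = (n_CH₄/√M_CH₄) / (n_CH₄/√M_CH₄ + n_SO₂/√M_SO₂)
= (3.93/√16.04) / (3.93/√16.04 + 4.62/√64.07) = 0.9813/(0.9813 + 0.5772) = 0.630.

0.630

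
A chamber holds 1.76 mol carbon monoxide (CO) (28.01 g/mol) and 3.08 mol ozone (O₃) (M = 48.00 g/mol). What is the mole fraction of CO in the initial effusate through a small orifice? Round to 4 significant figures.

Rate_i ∝ x_i/√M_i (Graham's law weighted by mole fraction), so the effusate composition follows n_i/√M_i.
So x_CO in the escaping gas = (n_CO/√M_CO) / Σ(n_i/√M_i)
= (1.76/√28.01) / (1.76/√28.01 + 3.08/√48.00) = 0.3325/(0.3325 + 0.4446) = 0.4279.

0.4279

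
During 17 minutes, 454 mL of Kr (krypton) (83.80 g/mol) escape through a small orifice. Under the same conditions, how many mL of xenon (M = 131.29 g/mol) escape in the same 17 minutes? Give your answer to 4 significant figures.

362.7 mL

Graham's law gives rate_Xe/rate_Kr = √(M_Kr/M_Xe) = √(83.80/131.29) = √0.6383 = 0.7989.
So the volume for Xe is 454 × 0.7989 = 362.7 mL.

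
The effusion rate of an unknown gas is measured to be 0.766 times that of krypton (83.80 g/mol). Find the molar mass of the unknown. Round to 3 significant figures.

By Graham's law, rate_X/rate_Kr = √(M_Kr/M_X).
0.766 = √(83.80/M_X)
M_X = 83.80 / 0.766² = 83.80 / 0.5868 = 143 g/mol

143 g/mol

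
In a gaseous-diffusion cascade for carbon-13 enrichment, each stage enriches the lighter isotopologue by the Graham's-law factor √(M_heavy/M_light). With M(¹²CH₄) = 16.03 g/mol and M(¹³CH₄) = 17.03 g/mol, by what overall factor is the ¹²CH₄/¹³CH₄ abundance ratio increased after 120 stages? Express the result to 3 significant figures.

37.7

The single-stage factor is √(M_heavy/M_light), so 120 stages give [√(17.03/16.03)]^120 = (17.03/16.03)^(120/2).
= 1.06238^60 = 37.7.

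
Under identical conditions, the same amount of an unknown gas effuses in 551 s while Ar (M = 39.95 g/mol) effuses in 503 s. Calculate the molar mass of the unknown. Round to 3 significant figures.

Graham's law gives t_X/t_Ar = √(M_X/M_Ar).
551/503 = 1.095 = √(M_X/39.95)
M_X = 39.95 × 1.095² = 39.95 × 1.200 = 47.9 g/mol

47.9 g/mol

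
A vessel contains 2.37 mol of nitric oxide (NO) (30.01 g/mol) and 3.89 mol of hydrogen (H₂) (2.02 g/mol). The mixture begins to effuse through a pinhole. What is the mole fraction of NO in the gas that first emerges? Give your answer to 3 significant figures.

Each component's effusion rate ∝ (its partial pressure)·(1/√M) ∝ n_i/√M_i.
So x_NO in the escaping gas = (n_NO/√M_NO) / Σ(n_i/√M_i)
= (2.37/√30.01) / (2.37/√30.01 + 3.89/√2.02) = 0.4326/(0.4326 + 2.737) = 0.136.

0.136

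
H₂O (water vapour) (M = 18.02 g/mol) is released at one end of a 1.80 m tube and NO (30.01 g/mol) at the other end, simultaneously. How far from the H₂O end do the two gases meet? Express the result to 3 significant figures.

1.01 m

Graham's law gives d_H₂O/d_NO = rate_H₂O/rate_NO = √(M_NO/M_H₂O) = √(30.01/18.02) = 1.290.
With d_H₂O + d_NO = 1.80 m, d_NO = 1.80/(1 + 1.290) = 0.7859 m.
d_H₂O = 1.80 − 0.7859 = 1.01 m.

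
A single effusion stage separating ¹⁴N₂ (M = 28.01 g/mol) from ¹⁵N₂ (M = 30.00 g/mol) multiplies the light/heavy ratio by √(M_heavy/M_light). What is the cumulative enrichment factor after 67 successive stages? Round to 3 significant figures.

9.97

Each stage multiplies the ratio by α = √(30.00/28.01), so after 67 stages the overall factor is α^67 = (30.00/28.01)^(67/2).
= 1.07105^(67/2) = 9.97.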